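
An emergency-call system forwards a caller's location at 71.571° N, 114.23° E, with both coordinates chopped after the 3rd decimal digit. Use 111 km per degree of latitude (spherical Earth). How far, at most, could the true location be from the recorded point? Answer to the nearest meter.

Truncating at 3 decimal places can drop up to a full unit in the last place, so each coordinate may be off by as much as 0.001°.
N–S: 0.001° × 111000 m/° = 111 m.
E–W at 71.571°: 0.001° × 111000 × cos 71.571° = 0.001 × 111000 × 0.3161 ≈ 35.0903 m.
The two errors are perpendicular, so the maximum displacement is √(111² + 35.0903²) ≈ 116.414 m.

116 meters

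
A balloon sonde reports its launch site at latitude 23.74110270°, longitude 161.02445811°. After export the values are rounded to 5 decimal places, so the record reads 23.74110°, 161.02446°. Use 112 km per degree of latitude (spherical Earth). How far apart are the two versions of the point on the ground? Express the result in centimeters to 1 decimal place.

The latitude changed by +0.00000270° and the longitude by -0.00000189°.
N–S: 0.00000270° × 112000 m/° = 0.3024 m.
East–west at this latitude: -0.00000189° × 112000 × cos 23.7411° ≈ -0.00000189 × 102522 = -0.193766 m.
Combined displacement = (0.3024² + 0.193766²)^½ ≈ 0.359153 m.
That is 0.359153 m = 35.915 cm.

35.9 centimeters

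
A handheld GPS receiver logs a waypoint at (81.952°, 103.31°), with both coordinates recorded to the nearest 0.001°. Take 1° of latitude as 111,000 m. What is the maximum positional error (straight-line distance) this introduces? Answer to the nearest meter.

56 meters

Rounding to 3 decimal places leaves each coordinate within ±0.0005° of the true value.
N–S: 0.0005° × 111000 m/° = 55.5 m.
Longitude error → 0.0005 × 111000 × cos 81.952° = 0.0005 × 111000 × 0.1400 ≈ 7.77015 m.
Combining orthogonally: (55.5² + 7.77015²)^½ ≈ 56.0413 m.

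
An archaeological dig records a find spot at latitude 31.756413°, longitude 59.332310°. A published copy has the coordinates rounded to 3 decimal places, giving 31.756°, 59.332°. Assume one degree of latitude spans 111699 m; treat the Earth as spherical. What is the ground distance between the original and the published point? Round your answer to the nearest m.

55 m

Δlat = 31.756413 − 31.756 = +0.000413°; Δlon = 59.332310 − 59.332 = +0.000310°.
North–south shift: 0.000413 × 111699 = 46.1317 m.
E–W at 31.756°: 0.000310° × 111699 × cos 31.756° = 0.000310 × 111699 × 0.8503 ≈ 29.443 m.
Hypotenuse of the two orthogonal shifts: √(46.1317² + 29.443²) = 54.7268 m.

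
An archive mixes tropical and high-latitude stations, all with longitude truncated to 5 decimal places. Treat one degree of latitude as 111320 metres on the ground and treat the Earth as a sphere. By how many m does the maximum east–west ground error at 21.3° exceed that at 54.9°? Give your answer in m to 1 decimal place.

Truncating at 5 decimal places can drop up to a full unit in the last place, so the longitude may be off by as much as 1e-05°.
Error at 21.3° = 1e-05° × 111320 × cos 21.3° ≈ 1.1132 × 0.9317 = 1.0372 m.
At 54.9°: 1e-05° × 111320 × cos 54.9° = 1e-05 × 111320 × 0.5750 ≈ 0.6401 m.
Difference: 1.0372 − 0.6401 = 0.39706 m.

0.4 m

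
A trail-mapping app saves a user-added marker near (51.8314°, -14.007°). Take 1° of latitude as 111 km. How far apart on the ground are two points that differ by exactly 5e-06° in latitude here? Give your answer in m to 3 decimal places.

0.555 m

Along a meridian 5e-06° is 5e-06 × 111000 = 0.555 m.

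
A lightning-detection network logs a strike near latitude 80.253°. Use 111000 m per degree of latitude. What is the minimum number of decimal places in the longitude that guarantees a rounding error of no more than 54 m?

3

At 80.253° one degree of longitude covers 111000 × cos 80.253° ≈ 111000 × 0.1693 ≈ 18792.1 m.
With N decimal places the half-ulp bound is 0.5·10⁻ᴺ°, or 0.5·10⁻ᴺ × 18792.1 m on the ground.
Setting 9396.03 × 10⁻ᴺ ≤ 54 gives 10ᴺ ≥ 174, i.e. N ≥ 2.24.
So 3 decimal places suffice (9.4 m); 2 would allow up to 94 m.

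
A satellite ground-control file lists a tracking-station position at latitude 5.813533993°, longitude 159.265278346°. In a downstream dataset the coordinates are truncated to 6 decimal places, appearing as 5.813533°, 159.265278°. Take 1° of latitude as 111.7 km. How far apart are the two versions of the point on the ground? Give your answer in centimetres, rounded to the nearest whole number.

12 centimetres

The latitude changed by +0.000000993° and the longitude by +0.000000346°.
N–S: 0.000000993° × 111700 m/° = 0.110918 m.
E–W at 5.81353°: 0.000000346° × 111700 × cos 5.81353° = 0.000000346 × 111700 × 0.9949 ≈ 0.0384494 m.
Hypotenuse of the two orthogonal shifts: √(0.110918² + 0.0384494²) = 0.117393 m.
That is 0.117393 m = 11.739 cm.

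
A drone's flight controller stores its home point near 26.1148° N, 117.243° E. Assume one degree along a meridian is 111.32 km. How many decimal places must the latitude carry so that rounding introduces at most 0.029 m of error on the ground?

One degree of latitude covers 111320 m.
Rounding to N decimal places gives at most 0.5 × 10⁻ᴺ degrees of error, i.e. 0.5 × 10⁻ᴺ × 111320 m.
Setting 55660 × 10⁻ᴺ ≤ 0.029 gives 10ᴺ ≥ 1.919e+06, i.e. N ≥ 6.28.
So 7 decimal places suffice (0.00557 m); 6 would allow up to 0.0557 m.

7 decimal places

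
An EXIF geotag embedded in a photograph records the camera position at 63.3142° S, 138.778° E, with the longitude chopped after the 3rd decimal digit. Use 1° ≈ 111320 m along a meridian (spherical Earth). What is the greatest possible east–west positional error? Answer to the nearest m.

50 m

Truncating at 3 decimal places can drop up to a full unit in the last place, so the longitude may be off by as much as 0.001°.
At latitude 63.3142° a degree of longitude spans 111320 m × cos 63.3142° = 111320 × 0.4491 ≈ 49993.5 m.
Maximum E–W displacement: 0.001 × 49993.5 = 49.9935 m.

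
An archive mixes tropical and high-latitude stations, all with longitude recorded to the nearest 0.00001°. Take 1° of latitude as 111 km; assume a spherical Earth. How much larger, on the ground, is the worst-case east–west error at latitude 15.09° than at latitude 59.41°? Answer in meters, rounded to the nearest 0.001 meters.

0.253 meters

Rounding to 5 decimal places leaves the longitude within ±5e-06° of the true value.
At 15.09°: 5e-06° × 111000 × cos 15.09° = 5e-06 × 111000 × 0.9655 ≈ 0.53586 m.
At 59.41°: 5e-06° × 111000 × cos 59.41° = 5e-06 × 111000 × 0.5089 ≈ 0.28243 m.
Difference: 0.53586 − 0.28243 = 0.25343 m.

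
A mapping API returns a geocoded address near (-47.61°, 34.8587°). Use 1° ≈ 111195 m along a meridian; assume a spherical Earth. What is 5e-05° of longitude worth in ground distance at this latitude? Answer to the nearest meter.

4 meters

5e-05° of longitude at 47.61° is 5e-05 × 111195 × cos 47.61° ≈ 5e-05 × 74964.7 = 3.74824 m.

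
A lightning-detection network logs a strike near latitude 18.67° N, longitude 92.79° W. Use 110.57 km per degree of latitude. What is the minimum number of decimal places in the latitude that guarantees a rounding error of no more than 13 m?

4 decimal places

One degree of latitude covers 110570 m.
N decimal places → at most half a unit in the last place, 0.5 × 10⁻ᴺ° = 110570/2 × 10⁻ᴺ m.
Need 0.5 × 110570 × 10⁻ᴺ ≤ 13 → 10⁻ᴺ ≤ 2.351e-04, so N ≥ 3.63.
So 4 decimal places suffice (5.53 m); 3 would allow up to 55.3 m.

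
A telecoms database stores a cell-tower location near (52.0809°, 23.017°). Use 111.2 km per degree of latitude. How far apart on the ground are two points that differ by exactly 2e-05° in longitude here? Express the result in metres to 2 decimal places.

2e-05° of longitude at 52.0809° is 2e-05 × 111200 × cos 52.0809° ≈ 2e-05 × 68337.8 = 1.36676 m.

1.37 metres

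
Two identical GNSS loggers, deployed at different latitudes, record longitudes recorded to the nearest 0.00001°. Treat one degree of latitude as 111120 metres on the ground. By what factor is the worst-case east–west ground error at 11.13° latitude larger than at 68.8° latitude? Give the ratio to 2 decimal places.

Rounding to 5 decimal places leaves the longitude within ±5e-06° of the true value.
Error at 11.13° = 5e-06° × 111120 × cos 11.13° ≈ 0.5556 × 0.9812 = 0.54515 m.
Error at 68.8° = 5e-06° × 111120 × cos 68.8° ≈ 0.5556 × 0.3616 = 0.20092 m.
The ratio reduces to cos 11.13° / cos 68.8° = 0.9812/0.3616 ≈ 2.7133.

2.71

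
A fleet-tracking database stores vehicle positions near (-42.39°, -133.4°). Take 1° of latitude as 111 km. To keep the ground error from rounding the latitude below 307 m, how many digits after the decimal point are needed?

One degree of latitude covers 111000 m.
Rounding to N decimal places gives at most 0.5 × 10⁻ᴺ degrees of error, i.e. 0.5 × 10⁻ᴺ × 111000 m.
Setting 55500 × 10⁻ᴺ ≤ 307 gives 10ᴺ ≥ 180.8, i.e. N ≥ 2.26.
N = 2 would give 555 m (too coarse); N = 3 gives 55.5 m ≤ 307 m.

3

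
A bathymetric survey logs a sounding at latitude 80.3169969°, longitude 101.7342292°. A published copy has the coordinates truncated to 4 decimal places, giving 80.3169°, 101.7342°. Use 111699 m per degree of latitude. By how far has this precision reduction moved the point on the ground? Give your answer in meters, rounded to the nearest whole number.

Δlat = 80.3169969 − 80.3169 = +0.0000969°; Δlon = 101.7342292 − 101.7342 = +0.0000292°.
North–south shift: 0.0000969 × 111699 = 10.8236 m.
E–W at 80.3169°: 0.0000292° × 111699 × cos 80.3169° = 0.0000292 × 111699 × 0.1682 ≈ 0.548598 m.
Combined displacement = (10.8236² + 0.548598²)^½ ≈ 10.8375 m.

11 meters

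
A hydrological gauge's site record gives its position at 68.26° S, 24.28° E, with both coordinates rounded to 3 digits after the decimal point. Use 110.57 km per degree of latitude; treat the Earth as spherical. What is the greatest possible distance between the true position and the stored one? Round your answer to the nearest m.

Rounding to 3 decimal places leaves each coordinate within ±0.0005° of the true value.
North–south component: 0.0005° × 110570 = 55.285 m.
East–west component at 68.26°: 0.0005° × 110570 × cos 68.26° ≈ 0.0005 × 40954.6 ≈ 20.4773 m.
Combining orthogonally: (55.285² + 20.4773²)^½ ≈ 58.9555 m.

59 m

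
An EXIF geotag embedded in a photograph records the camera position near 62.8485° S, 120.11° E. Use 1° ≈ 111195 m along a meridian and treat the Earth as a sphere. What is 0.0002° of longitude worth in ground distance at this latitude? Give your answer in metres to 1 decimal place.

At 62.8485° a degree of longitude is 111195 × cos 62.8485° ≈ 50743.3 m, so 0.0002° corresponds to 10.1487 m.

10.1 metres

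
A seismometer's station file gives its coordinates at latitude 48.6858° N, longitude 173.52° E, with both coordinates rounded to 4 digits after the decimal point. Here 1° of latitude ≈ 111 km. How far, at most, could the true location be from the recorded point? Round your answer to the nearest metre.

7 metres

Rounding to 4 decimal places leaves each coordinate within ±5e-05° of the true value.
Latitude error → 5e-05 × 111000 = 5.55 m along the meridian.
East–west component at 48.6858°: 5e-05° × 111000 × cos 48.6858° ≈ 5e-05 × 73280.9 ≈ 3.66404 m.
Worst case both components are at the extreme and orthogonal: √(5.55² + 3.66404²) ≈ 6.65039 m.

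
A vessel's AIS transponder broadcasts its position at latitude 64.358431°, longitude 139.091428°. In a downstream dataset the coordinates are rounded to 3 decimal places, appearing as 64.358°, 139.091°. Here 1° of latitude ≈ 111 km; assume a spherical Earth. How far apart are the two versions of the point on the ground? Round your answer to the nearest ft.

171 ft

The latitude changed by +0.000431° and the longitude by +0.000428°.
North–south shift: 0.000431 × 111000 = 47.841 m.
E–W at 64.358°: 0.000428° × 111000 × cos 64.358° = 0.000428 × 111000 × 0.4327 ≈ 20.5589 m.
Combined displacement = (47.841² + 20.5589²)^½ ≈ 52.0714 m.
In feet: 52.0714 m ÷ 0.3048 ≈ 170.84 ft.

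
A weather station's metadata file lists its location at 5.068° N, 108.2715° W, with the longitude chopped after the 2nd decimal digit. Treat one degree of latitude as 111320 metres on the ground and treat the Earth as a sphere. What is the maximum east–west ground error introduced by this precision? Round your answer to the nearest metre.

Truncating at 2 decimal places can drop up to a full unit in the last place, so the longitude may be off by as much as 0.01°.
Parallels shrink by cos φ, so at 5.068° a degree of longitude is 111320 × 0.9961 ≈ 110885 m.
So at most 0.01° × 110885 ≈ 1108.85 m east–west.

1109 metres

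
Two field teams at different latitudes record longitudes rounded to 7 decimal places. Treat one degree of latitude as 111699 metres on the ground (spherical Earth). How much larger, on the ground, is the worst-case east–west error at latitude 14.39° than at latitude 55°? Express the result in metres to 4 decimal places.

Rounding to 7 decimal places leaves the longitude within ±5e-08° of the true value.
Error at 14.39° = 5e-08° × 111699 × cos 14.39° ≈ 0.0055849 × 0.9686 = 0.0054097 m.
At 55°: 5e-08° × 111699 × cos 55° = 5e-08 × 111699 × 0.5736 ≈ 0.0032034 m.
Difference: 0.0054097 − 0.0032034 = 0.0022063 m.

0.0022 metres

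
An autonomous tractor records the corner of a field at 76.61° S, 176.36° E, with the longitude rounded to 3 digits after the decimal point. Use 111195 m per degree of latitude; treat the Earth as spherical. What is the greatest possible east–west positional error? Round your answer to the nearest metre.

13 metres

Rounding to 3 decimal places leaves the longitude within ±0.0005° of the true value.
Parallels shrink by cos φ, so at 76.61° a degree of longitude is 111195 × 0.2316 ≈ 25750.3 m.
So at most 0.0005° × 25750.3 ≈ 12.8752 m east–west.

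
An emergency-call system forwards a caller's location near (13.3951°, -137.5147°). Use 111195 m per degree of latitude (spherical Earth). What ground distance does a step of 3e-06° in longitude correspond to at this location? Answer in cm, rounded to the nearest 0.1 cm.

32.5 cm

One degree of longitude here spans 111195 × cos 13.3951° = 111195 × 0.9728 ≈ 108170 m; 3e-06° of that is 0.32451 m.
That is 0.32451 m = 32.451 cm.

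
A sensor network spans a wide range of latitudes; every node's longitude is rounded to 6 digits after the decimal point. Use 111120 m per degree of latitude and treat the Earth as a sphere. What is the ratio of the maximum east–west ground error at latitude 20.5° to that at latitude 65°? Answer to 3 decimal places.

Rounding to 6 decimal places leaves the longitude within ±5e-07° of the true value.
At 20.5°: 5e-07° × 111120 × cos 20.5° = 5e-07 × 111120 × 0.9367 ≈ 0.052042 m.
At 65°: 5e-07° × 111120 × cos 65° = 5e-07 × 111120 × 0.4226 ≈ 0.023481 m.
Ratio: 0.052042 / 0.023481 = cos 20.5° / cos 65° ≈ 2.2164.

2.216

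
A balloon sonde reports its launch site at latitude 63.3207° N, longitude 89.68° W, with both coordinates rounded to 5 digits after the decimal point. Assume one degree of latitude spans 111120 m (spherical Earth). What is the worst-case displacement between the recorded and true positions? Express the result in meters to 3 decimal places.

Rounding to 5 decimal places leaves each coordinate within ±5e-06° of the true value.
Latitude error → 5e-06 × 111120 = 0.5556 m along the meridian.
Longitude error → 5e-06 × 111120 × cos 63.3207° = 5e-06 × 111120 × 0.4490 ≈ 0.249462 m.
Worst case both components are at the extreme and orthogonal: √(0.5556² + 0.249462²) ≈ 0.609034 m.

0.609 meters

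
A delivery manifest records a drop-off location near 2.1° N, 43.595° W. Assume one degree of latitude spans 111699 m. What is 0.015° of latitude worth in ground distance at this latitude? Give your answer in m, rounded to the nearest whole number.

Along a meridian 0.015° is 0.015 × 111699 = 1675.48 m.

1675 m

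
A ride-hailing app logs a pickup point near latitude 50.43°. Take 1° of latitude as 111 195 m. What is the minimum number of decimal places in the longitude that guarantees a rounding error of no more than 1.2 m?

At 50.43° one degree of longitude covers 111195 × cos 50.43° ≈ 111195 × 0.6370 ≈ 70833.5 m.
N decimal places → at most half a unit in the last place, 0.5 × 10⁻ᴺ° = 70833.5/2 × 10⁻ᴺ m.
Need 0.5 × 70833.5 × 10⁻ᴺ ≤ 1.2 → 10⁻ᴺ ≤ 3.388e-05, so N ≥ 4.47.
N = 4 would give 3.54 m (too coarse); N = 5 gives 0.354 m ≤ 1.2 m.

5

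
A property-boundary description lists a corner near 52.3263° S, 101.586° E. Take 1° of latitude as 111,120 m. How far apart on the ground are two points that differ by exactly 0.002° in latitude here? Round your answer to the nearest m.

0.002° × 111120 m/° = 222.24 m.

222 m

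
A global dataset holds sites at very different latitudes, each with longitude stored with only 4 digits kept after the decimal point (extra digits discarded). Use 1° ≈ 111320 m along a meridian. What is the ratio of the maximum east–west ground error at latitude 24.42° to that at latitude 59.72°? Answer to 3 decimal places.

1.806

Truncating at 4 decimal places can drop up to a full unit in the last place, so the longitude may be off by as much as 0.0001°.
At 24.42°: 0.0001° × 111320 × cos 24.42° = 0.0001 × 111320 × 0.9105 ≈ 10.136 m.
Error at 59.72° = 0.0001° × 111320 × cos 59.72° ≈ 11.132 × 0.5042 = 5.613 m.
Ratio: 10.136 / 5.613 = cos 24.42° / cos 59.72° ≈ 1.8058.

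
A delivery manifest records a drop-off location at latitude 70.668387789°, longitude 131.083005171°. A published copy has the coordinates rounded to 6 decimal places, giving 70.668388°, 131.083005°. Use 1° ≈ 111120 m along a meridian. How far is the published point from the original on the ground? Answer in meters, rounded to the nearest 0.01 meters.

Δlat = 70.668387789 − 70.668388 = -0.000000211°; Δlon = 131.083005171 − 131.083005 = +0.000000171°.
N–S: -0.000000211° × 111120 m/° = -0.0234463 m.
East–west at this latitude: 0.000000171° × 111120 × cos 70.6684° ≈ 0.000000171 × 36784.6 = 0.00629017 m.
Combined displacement = (0.0234463² + 0.00629017²)^½ ≈ 0.0242754 m.

0.02 meters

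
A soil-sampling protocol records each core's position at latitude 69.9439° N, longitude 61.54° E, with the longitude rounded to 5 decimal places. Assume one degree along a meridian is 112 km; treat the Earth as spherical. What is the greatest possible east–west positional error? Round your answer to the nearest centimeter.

19 centimeters

Rounding to 5 decimal places leaves the longitude within ±5e-06° of the true value.
One degree of longitude at 69.9439° is 112000 × cos 69.9439° ≈ 112000 × 0.3429 = 38409.3 m.
So at most 5e-06° × 38409.3 ≈ 0.192046 m east–west.
That is 0.192046 m = 19.205 cm.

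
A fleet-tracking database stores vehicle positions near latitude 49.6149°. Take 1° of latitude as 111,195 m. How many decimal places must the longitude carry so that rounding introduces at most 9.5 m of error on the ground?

At 49.6149° one degree of longitude covers 111195 × cos 49.6149° ≈ 111195 × 0.6479 ≈ 72045.7 m.
With N decimal places the half-ulp bound is 0.5·10⁻ᴺ°, or 0.5·10⁻ᴺ × 72045.7 m on the ground.
Need 0.5 × 72045.7 × 10⁻ᴺ ≤ 9.5 → 10⁻ᴺ ≤ 2.637e-04, so N ≥ 3.58.
At 3 places the error can reach 36 m, but 4 places keeps it to 3.6 m.

4 decimal places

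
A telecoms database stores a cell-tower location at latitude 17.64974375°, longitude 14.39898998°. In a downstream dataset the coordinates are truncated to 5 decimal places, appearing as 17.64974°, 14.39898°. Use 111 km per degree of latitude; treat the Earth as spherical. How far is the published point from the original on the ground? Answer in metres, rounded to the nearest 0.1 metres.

1.1 metres

The latitude changed by +0.00000375° and the longitude by +0.00000998°.
N–S: 0.00000375° × 111000 m/° = 0.41625 m.
East–west at this latitude: 0.00000998° × 111000 × cos 17.6497° ≈ 0.00000998 × 105775 = 1.05563 m.
Combined displacement = (0.41625² + 1.05563²)^½ ≈ 1.13474 m.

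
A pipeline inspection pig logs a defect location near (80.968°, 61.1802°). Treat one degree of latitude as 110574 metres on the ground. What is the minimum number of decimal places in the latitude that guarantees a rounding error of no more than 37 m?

One degree of latitude covers 110574 m.
N decimal places → at most half a unit in the last place, 0.5 × 10⁻ᴺ° = 110574/2 × 10⁻ᴺ m.
Need 0.5 × 110574 × 10⁻ᴺ ≤ 37 → 10⁻ᴺ ≤ 6.692e-04, so N ≥ 3.17.
N = 3 would give 55.3 m (too coarse); N = 4 gives 5.53 m ≤ 37 m.

4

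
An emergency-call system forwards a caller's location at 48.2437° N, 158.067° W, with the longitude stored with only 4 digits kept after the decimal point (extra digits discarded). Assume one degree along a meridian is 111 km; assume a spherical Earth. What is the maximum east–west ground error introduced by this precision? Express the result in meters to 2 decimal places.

7.39 meters

Truncating at 4 decimal places can drop up to a full unit in the last place, so the longitude may be off by as much as 0.0001°.
Parallels shrink by cos φ, so at 48.2437° a degree of longitude is 111000 × 0.6660 ≈ 73922 m.
Maximum E–W displacement: 0.0001 × 73922 = 7.3922 m.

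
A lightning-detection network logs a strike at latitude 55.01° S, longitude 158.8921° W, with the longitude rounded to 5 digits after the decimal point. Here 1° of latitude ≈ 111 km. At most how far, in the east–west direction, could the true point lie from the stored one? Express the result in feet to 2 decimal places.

Rounding to 5 decimal places leaves the longitude within ±5e-06° of the true value.
One degree of longitude at 55.01° is 111000 × cos 55.01° ≈ 111000 × 0.5734 = 63651.1 m.
East–west error: 5e-06° × 63651.1 m/° ≈ 0.318256 m.
Converting: 0.318256 m × 3.2808 ft/m ≈ 1.0441 ft.

1.04 feet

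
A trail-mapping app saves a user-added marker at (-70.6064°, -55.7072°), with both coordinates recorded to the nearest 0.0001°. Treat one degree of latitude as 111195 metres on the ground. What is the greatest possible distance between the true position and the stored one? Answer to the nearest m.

6 m

Rounding to 4 decimal places leaves each coordinate within ±5e-05° of the true value.
Latitude error → 5e-05 × 111195 = 5.55975 m along the meridian.
E–W at 70.6064°: 5e-05° × 111195 × cos 70.6064° = 5e-05 × 111195 × 0.3321 ≈ 1.84615 m.
The two errors are perpendicular, so the maximum displacement is √(5.55975² + 1.84615²) ≈ 5.85825 m.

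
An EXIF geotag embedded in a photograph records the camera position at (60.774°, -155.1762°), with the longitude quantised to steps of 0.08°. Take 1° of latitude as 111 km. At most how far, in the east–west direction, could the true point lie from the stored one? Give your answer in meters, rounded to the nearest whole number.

With a 0.08° grid the true value lies within half a step, ±0.08°/2 = ±0.04°, of the stored one.
One degree of longitude at 60.774° is 111000 × cos 60.774° ≈ 111000 × 0.4883 = 54196.4 m.
East–west error: 0.04° × 54196.4 m/° ≈ 2167.86 m.

2168 meters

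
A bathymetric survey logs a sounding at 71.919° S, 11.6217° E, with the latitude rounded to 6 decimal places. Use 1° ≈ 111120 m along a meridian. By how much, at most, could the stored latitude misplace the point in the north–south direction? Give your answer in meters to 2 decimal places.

Rounding to 6 decimal places leaves the latitude within ±5e-07° of the true value.
So the N–S error is at most 5e-07 × 111120 = 0.05556 m.

0.06 meters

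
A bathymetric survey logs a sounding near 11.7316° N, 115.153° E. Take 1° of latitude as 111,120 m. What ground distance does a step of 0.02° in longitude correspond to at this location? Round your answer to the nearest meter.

One degree of longitude here spans 111120 × cos 11.7316° = 111120 × 0.9791 ≈ 108799 m; 0.02° of that is 2175.98 m.

2176 meters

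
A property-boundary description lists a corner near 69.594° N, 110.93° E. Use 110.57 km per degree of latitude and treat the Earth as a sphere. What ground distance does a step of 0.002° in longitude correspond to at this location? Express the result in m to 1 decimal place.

One degree of longitude here spans 110570 × cos 69.594° = 110570 × 0.3487 ≈ 38552.5 m; 0.002° of that is 77.1049 m.

77.1 m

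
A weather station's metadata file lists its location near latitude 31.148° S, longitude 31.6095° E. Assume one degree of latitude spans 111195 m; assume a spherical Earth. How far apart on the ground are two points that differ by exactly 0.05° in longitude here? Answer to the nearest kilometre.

0.05° of longitude at 31.148° is 0.05 × 111195 × cos 31.148° ≈ 0.05 × 95164.5 = 4758.22 m.
That is 4758.22 m = 4.7582 km.

5 kilometres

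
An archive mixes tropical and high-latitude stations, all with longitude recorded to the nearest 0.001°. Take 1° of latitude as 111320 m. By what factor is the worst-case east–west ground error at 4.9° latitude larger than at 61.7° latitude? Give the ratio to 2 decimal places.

Rounding to 3 decimal places leaves the longitude within ±0.0005° of the true value.
At 4.9°: 0.0005° × 111320 × cos 4.9° = 0.0005 × 111320 × 0.9963 ≈ 55.457 m.
Error at 61.7° = 0.0005° × 111320 × cos 61.7° ≈ 55.66 × 0.4741 = 26.388 m.
Ratio: 55.457 / 26.388 = cos 4.9° / cos 61.7° ≈ 2.1016.

2.10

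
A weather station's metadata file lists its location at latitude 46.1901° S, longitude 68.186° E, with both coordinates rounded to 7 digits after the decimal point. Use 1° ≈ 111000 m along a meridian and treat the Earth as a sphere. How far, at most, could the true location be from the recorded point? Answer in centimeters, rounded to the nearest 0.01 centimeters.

Rounding to 7 decimal places leaves each coordinate within ±5e-08° of the true value.
Latitude error → 5e-08 × 111000 = 0.00555 m along the meridian.
East–west component at 46.1901°: 5e-08° × 111000 × cos 46.1901° ≈ 5e-08 × 76841.7 ≈ 0.00384209 m.
The two errors are perpendicular, so the maximum displacement is √(0.00555² + 0.00384209²) ≈ 0.00675012 m.
That is 0.00675012 m = 0.67501 cm.

0.68 centimeters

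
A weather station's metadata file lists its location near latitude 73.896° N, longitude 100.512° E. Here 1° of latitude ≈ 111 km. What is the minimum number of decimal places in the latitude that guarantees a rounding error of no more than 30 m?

One degree of latitude covers 111000 m.
N decimal places → at most half a unit in the last place, 0.5 × 10⁻ᴺ° = 111000/2 × 10⁻ᴺ m.
Need 0.5 × 111000 × 10⁻ᴺ ≤ 30 → 10⁻ᴺ ≤ 5.405e-04, so N ≥ 3.27.
N = 3 would give 55.5 m (too coarse); N = 4 gives 5.55 m ≤ 30 m.

4 decimal places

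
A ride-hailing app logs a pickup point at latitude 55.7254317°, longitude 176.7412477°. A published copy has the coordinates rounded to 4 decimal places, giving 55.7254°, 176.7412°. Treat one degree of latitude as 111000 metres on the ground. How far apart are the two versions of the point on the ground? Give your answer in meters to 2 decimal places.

4.61 meters

The latitude changed by +0.0000317° and the longitude by +0.0000477°.
North–south shift: 0.0000317 × 111000 = 3.5187 m.
East–west at this latitude: 0.0000477° × 111000 × cos 55.7254° ≈ 0.0000477 × 62510.7 = 2.98176 m.
Combined displacement = (3.5187² + 2.98176²)^½ ≈ 4.61217 m.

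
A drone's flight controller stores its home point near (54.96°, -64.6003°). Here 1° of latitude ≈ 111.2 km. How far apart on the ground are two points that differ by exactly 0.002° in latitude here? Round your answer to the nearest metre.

222 metres

Along a meridian 0.002° is 0.002 × 111200 = 222.4 m.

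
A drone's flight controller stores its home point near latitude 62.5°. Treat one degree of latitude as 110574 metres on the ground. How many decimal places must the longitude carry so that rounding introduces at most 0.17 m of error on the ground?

At 62.5° one degree of longitude covers 110574 × cos 62.5° ≈ 110574 × 0.4617 ≈ 51057.4 m.
N decimal places → at most half a unit in the last place, 0.5 × 10⁻ᴺ° = 51057.4/2 × 10⁻ᴺ m.
Setting 25528.7 × 10⁻ᴺ ≤ 0.17 gives 10ᴺ ≥ 1.502e+05, i.e. N ≥ 5.18.
N = 5 would give 0.255 m (too coarse); N = 6 gives 0.0255 m ≤ 0.17 m.

6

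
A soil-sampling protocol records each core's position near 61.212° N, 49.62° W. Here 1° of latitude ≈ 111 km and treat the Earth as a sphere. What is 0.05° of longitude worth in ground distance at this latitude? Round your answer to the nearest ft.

8769 ft

0.05° of longitude at 61.212° is 0.05 × 111000 × cos 61.212° ≈ 0.05 × 53454.3 = 2672.71 m.
In feet: 2672.71 m ÷ 0.3048 ≈ 8768.7 ft.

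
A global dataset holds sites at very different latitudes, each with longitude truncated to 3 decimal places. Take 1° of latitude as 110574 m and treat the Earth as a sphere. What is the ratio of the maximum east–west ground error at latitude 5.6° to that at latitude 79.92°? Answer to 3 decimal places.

Truncating at 3 decimal places can drop up to a full unit in the last place, so the longitude may be off by as much as 0.001°.
Error at 5.6° = 0.001° × 110574 × cos 5.6° ≈ 110.57 × 0.9952 = 110.05 m.
At 79.92°: 0.001° × 110574 × cos 79.92° = 0.001 × 110574 × 0.1750 ≈ 19.353 m.
Ratio: 110.05 / 19.353 = cos 5.6° / cos 79.92° ≈ 5.6863.

5.686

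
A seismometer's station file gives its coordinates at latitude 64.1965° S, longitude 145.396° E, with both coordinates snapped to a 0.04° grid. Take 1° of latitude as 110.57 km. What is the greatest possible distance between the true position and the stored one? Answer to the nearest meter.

2412 meters

With a 0.04° grid the true value lies within half a step, ±0.04°/2 = ±0.02°, of the stored one.
N–S: 0.02° × 110570 m/° = 2211.4 m.
East–west component at 64.1965°: 0.02° × 110570 × cos 64.1965° ≈ 0.02 × 48129.6 ≈ 962.592 m.
The two errors are perpendicular, so the maximum displacement is √(2211.4² + 962.592²) ≈ 2411.82 m.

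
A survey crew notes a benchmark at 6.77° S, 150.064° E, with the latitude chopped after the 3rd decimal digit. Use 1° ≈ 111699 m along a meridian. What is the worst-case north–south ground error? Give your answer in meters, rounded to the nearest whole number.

Truncating at 3 decimal places can drop up to a full unit in the last place, so the latitude may be off by as much as 0.001°.
North–south distance: 0.001° × 111699 m/° = 111.699 m.

112 meters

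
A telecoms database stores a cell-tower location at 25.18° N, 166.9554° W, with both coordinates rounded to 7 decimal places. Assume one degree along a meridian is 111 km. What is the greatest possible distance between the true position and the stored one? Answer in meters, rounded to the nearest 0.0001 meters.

0.0075 meters

Rounding to 7 decimal places leaves each coordinate within ±5e-08° of the true value.
Latitude error → 5e-08 × 111000 = 0.00555 m along the meridian.
Longitude error → 5e-08 × 111000 × cos 25.18° = 5e-08 × 111000 × 0.9050 ≈ 0.00502261 m.
The two errors are perpendicular, so the maximum displacement is √(0.00555² + 0.00502261²) ≈ 0.00748526 m.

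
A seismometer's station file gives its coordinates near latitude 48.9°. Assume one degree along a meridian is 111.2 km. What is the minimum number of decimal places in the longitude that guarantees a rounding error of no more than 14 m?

At 48.9° one degree of longitude covers 111200 × cos 48.9° ≈ 111200 × 0.6574 ≈ 73100.1 m.
With N decimal places the half-ulp bound is 0.5·10⁻ᴺ°, or 0.5·10⁻ᴺ × 73100.1 m on the ground.
Setting 36550.1 × 10⁻ᴺ ≤ 14 gives 10ᴺ ≥ 2611, i.e. N ≥ 3.42.
At 3 places the error can reach 36.6 m, but 4 places keeps it to 3.66 m.

4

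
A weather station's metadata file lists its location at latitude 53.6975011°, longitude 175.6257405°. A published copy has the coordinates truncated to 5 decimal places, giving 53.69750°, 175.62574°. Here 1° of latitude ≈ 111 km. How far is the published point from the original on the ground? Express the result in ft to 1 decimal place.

0.4 ft

The latitude changed by +0.0000011° and the longitude by +0.0000005°.
North–south shift: 0.0000011 × 111000 = 0.1221 m.
East–west at this latitude: 0.0000005° × 111000 × cos 53.6975° ≈ 0.0000005 × 65717.4 = 0.0328587 m.
Combined displacement = (0.1221² + 0.0328587²)^½ ≈ 0.126444 m.
In feet: 0.126444 m ÷ 0.3048 ≈ 0.41484 ft.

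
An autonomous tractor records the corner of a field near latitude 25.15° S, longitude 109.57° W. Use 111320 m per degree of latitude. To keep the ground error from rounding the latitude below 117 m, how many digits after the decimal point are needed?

One degree of latitude covers 111320 m.
With N decimal places the half-ulp bound is 0.5·10⁻ᴺ°, or 0.5·10⁻ᴺ × 111320 m on the ground.
Need 0.5 × 111320 × 10⁻ᴺ ≤ 117 → 10⁻ᴺ ≤ 2.102e-03, so N ≥ 2.68.
So 3 decimal places suffice (55.7 m); 2 would allow up to 557 m.

3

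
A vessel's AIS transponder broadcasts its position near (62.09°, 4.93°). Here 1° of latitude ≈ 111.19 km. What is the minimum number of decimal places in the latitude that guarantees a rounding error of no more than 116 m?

One degree of latitude covers 111190 m.
With N decimal places the half-ulp bound is 0.5·10⁻ᴺ°, or 0.5·10⁻ᴺ × 111190 m on the ground.
Need 0.5 × 111190 × 10⁻ᴺ ≤ 116 → 10⁻ᴺ ≤ 2.087e-03, so N ≥ 2.68.
So 3 decimal places suffice (55.6 m); 2 would allow up to 556 m.

3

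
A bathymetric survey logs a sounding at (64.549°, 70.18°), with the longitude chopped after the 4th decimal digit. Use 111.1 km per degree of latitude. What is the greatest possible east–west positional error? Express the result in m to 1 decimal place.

4.8 m

Truncating at 4 decimal places can drop up to a full unit in the last place, so the longitude may be off by as much as 0.0001°.
One degree of longitude at 64.549° is 111100 × cos 64.549° ≈ 111100 × 0.4297 = 47744 m.
So at most 0.0001° × 47744 ≈ 4.7744 m east–west.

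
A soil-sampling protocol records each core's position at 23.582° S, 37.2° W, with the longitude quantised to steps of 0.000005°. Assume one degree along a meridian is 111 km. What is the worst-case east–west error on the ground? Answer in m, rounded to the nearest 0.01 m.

With a 0.000005° grid the true value lies within half a step, ±0.000005°/2 = ±2.5e-06°, of the stored one.
One degree of longitude at 23.582° is 111000 × cos 23.582° ≈ 111000 × 0.9165 = 101730 m.
Maximum E–W displacement: 2.5e-06 × 101730 = 0.254326 m.

0.25 m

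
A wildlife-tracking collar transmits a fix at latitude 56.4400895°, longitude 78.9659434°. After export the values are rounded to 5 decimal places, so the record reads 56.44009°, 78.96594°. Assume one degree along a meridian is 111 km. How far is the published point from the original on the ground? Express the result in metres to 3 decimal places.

0.216 metres

Δlat = 56.4400895 − 56.44009 = -0.0000005°; Δlon = 78.9659434 − 78.96594 = +0.0000034°.
N–S: -0.0000005° × 111000 m/° = -0.0555 m.
East–west at this latitude: 0.0000034° × 111000 × cos 56.4401° ≈ 0.0000034 × 61361.8 = 0.20863 m.
Hypotenuse of the two orthogonal shifts: √(0.0555² + 0.20863²) = 0.215886 m.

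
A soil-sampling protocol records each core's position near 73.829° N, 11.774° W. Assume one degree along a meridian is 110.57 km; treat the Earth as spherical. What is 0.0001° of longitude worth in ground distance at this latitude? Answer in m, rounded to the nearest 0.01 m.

3.08 m

0.0001° of longitude at 73.829° is 0.0001 × 110570 × cos 73.829° ≈ 0.0001 × 30794.3 = 3.07943 m.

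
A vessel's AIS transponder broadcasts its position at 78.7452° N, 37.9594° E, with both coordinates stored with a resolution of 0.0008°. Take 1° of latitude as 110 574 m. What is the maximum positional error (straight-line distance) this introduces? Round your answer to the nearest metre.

With a 0.0008° grid the true value lies within half a step, ±0.0008°/2 = ±0.0004°, of the stored one.
N–S: 0.0004° × 110574 m/° = 44.2296 m.
East–west component at 78.7452°: 0.0004° × 110574 × cos 78.7452° ≈ 0.0004 × 21581 ≈ 8.6324 m.
Combining orthogonally: (44.2296² + 8.6324²)^½ ≈ 45.0641 m.

45 metres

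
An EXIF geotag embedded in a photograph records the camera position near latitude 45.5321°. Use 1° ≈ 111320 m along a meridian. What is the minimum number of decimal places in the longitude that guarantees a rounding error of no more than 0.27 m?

6

At 45.5321° one degree of longitude covers 111320 × cos 45.5321° ≈ 111320 × 0.7005 ≈ 77980.7 m.
N decimal places → at most half a unit in the last place, 0.5 × 10⁻ᴺ° = 77980.7/2 × 10⁻ᴺ m.
Setting 38990.4 × 10⁻ᴺ ≤ 0.27 gives 10ᴺ ≥ 1.444e+05, i.e. N ≥ 5.16.
So 6 decimal places suffice (0.039 m); 5 would allow up to 0.39 m.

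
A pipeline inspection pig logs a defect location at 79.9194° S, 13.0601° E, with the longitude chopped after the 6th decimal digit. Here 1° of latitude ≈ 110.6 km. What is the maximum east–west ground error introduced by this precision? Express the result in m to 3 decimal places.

Truncating at 6 decimal places can drop up to a full unit in the last place, so the longitude may be off by as much as 1e-06°.
Parallels shrink by cos φ, so at 79.9194° a degree of longitude is 110600 × 0.1750 ≈ 19358.7 m.
Maximum E–W displacement: 1e-06 × 19358.7 = 0.0193587 m.

0.019 m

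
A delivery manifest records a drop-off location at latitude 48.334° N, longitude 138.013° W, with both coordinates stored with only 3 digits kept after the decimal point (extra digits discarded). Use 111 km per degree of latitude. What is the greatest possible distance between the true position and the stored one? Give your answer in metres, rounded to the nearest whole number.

Truncating at 3 decimal places can drop up to a full unit in the last place, so each coordinate may be off by as much as 0.001°.
Latitude error → 0.001 × 111000 = 111 m along the meridian.
E–W at 48.334°: 0.001° × 111000 × cos 48.334° = 0.001 × 111000 × 0.6648 ≈ 73.7914 m.
The two errors are perpendicular, so the maximum displacement is √(111² + 73.7914²) ≈ 133.29 m.

133 metres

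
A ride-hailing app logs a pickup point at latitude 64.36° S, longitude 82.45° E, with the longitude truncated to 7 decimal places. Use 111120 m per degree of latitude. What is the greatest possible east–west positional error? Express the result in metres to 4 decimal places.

Truncating at 7 decimal places can drop up to a full unit in the last place, so the longitude may be off by as much as 1e-07°.
One degree of longitude at 64.36° is 111120 × cos 64.36° ≈ 111120 × 0.4327 = 48083.3 m.
So at most 1e-07° × 48083.3 ≈ 0.00480833 m east–west.

0.0048 metres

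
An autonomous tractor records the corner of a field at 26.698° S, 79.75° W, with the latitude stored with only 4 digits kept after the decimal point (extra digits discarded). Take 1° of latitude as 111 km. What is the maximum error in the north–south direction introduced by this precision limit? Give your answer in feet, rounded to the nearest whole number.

36 feet

Truncating at 4 decimal places can drop up to a full unit in the last place, so the latitude may be off by as much as 0.0001°.
Along the meridian that is 0.0001° × 111000 m/° = 11.1 m.
Converting: 11.1 m × 3.2808 ft/m ≈ 36.417 ft.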